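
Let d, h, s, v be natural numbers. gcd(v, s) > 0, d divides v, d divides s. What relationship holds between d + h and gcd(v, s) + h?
d + h ≤ gcd(v, s) + h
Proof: d divides v and d divides s, therefore d divides gcd(v, s). gcd(v, s) > 0, so d ≤ gcd(v, s). Then d + h ≤ gcd(v, s) + h.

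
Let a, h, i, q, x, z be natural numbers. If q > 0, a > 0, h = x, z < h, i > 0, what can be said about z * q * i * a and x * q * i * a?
z * q * i * a < x * q * i * a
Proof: h = x and z < h, so z < x. From q > 0, by multiplying by a positive, z * q < x * q. Using i > 0 and multiplying by a positive, z * q * i < x * q * i. Since a > 0, by multiplying by a positive, z * q * i * a < x * q * i * a.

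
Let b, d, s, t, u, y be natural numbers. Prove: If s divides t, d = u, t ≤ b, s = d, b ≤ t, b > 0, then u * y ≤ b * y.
From s = d and d = u, s = u. t ≤ b and b ≤ t, thus t = b. Since s divides t, s divides b. From b > 0, s ≤ b. s = u, so u ≤ b. By multiplying by a non-negative, u * y ≤ b * y.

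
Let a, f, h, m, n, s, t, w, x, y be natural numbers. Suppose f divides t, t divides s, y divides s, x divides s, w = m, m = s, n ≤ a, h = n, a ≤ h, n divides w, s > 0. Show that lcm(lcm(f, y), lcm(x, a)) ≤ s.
Because f divides t and t divides s, f divides s. Since y divides s, lcm(f, y) divides s. w = m and m = s, hence w = s. h = n and a ≤ h, so a ≤ n. Since n ≤ a, n = a. n divides w, so a divides w. w = s, so a divides s. x divides s, so lcm(x, a) divides s. lcm(f, y) divides s, so lcm(lcm(f, y), lcm(x, a)) divides s. s > 0, so lcm(lcm(f, y), lcm(x, a)) ≤ s.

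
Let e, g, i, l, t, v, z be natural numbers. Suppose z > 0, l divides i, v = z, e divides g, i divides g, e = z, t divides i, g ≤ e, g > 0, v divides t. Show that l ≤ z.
e divides g and g > 0, thus e ≤ g. g ≤ e, so g = e. e = z, so g = z. i divides g, so i divides z. Because v divides t and t divides i, v divides i. From v = z, z divides i. Since i divides z, i = z. Since l divides i, l divides z. Since z > 0, l ≤ z.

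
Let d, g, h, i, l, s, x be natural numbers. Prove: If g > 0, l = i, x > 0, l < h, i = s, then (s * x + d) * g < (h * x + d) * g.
l = i and l < h, thus i < h. i = s, so s < h. Since x > 0, by multiplying by a positive, s * x < h * x. Then s * x + d < h * x + d. Combining with g > 0, by multiplying by a positive, (s * x + d) * g < (h * x + d) * g.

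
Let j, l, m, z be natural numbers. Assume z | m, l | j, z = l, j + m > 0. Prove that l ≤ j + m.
z = l and z | m, therefore l | m. Since l | j, l | j + m. Since j + m > 0, l ≤ j + m.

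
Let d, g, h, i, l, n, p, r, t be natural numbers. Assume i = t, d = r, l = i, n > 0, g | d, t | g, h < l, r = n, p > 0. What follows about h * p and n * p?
h * p < n * p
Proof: l = i and h < l, so h < i. i = t, so h < t. Since d = r and g | d, g | r. t | g, so t | r. r = n, so t | n. n > 0, so t ≤ n. Since h < t, h < n. Since p > 0, h * p < n * p.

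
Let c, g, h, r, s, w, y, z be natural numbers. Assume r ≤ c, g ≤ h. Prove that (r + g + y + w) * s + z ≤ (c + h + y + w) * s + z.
r ≤ c and g ≤ h, hence r + g ≤ c + h. Then r + g + y ≤ c + h + y. Then r + g + y + w ≤ c + h + y + w. By multiplying by a non-negative, (r + g + y + w) * s ≤ (c + h + y + w) * s. Then (r + g + y + w) * s + z ≤ (c + h + y + w) * s + z.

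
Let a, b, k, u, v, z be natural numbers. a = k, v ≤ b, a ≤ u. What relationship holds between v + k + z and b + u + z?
v + k + z ≤ b + u + z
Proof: a = k and a ≤ u, so k ≤ u. Since v ≤ b, v + k ≤ b + u. Then v + k + z ≤ b + u + z.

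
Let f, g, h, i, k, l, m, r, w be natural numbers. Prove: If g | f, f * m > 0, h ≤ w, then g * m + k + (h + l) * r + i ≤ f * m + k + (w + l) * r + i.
g | f, so g * m | f * m. f * m > 0, so g * m ≤ f * m. Then g * m + k ≤ f * m + k. h ≤ w, hence h + l ≤ w + l. Then (h + l) * r ≤ (w + l) * r. g * m + k ≤ f * m + k, so g * m + k + (h + l) * r ≤ f * m + k + (w + l) * r. Then g * m + k + (h + l) * r + i ≤ f * m + k + (w + l) * r + i.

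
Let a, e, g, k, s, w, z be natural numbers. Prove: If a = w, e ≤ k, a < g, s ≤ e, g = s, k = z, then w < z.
g = s and a < g, hence a < s. From s ≤ e and e ≤ k, s ≤ k. Since a < s, a < k. From a = w, w < k. Since k = z, w < z.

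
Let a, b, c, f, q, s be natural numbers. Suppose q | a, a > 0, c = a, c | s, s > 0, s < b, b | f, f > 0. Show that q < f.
q | a and a > 0, thus q ≤ a. From c = a and c | s, a | s. s > 0, so a ≤ s. b | f and f > 0, thus b ≤ f. s < b, so s < f. From a ≤ s, a < f. Since q ≤ a, q < f.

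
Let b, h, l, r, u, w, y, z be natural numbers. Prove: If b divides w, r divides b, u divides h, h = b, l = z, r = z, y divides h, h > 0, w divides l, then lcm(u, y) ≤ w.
l = z and w divides l, hence w divides z. Since r = z and r divides b, z divides b. w divides z, so w divides b. b divides w, so b = w. Because h = b, h = w. Because u divides h and y divides h, lcm(u, y) divides h. Because h > 0, lcm(u, y) ≤ h. Since h = w, lcm(u, y) ≤ w.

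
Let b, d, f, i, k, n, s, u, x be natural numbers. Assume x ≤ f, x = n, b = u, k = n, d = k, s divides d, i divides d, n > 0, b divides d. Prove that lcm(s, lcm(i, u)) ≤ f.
d = k and k = n, thus d = n. Because b = u and b divides d, u divides d. Since i divides d, lcm(i, u) divides d. Since s divides d, lcm(s, lcm(i, u)) divides d. Because d = n, lcm(s, lcm(i, u)) divides n. Since n > 0, lcm(s, lcm(i, u)) ≤ n. x = n and x ≤ f, hence n ≤ f. lcm(s, lcm(i, u)) ≤ n, so lcm(s, lcm(i, u)) ≤ f.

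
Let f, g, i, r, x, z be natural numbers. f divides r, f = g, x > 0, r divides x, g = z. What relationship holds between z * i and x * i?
z * i ≤ x * i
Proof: f divides r and r divides x, so f divides x. f = g, so g divides x. Since g = z, z divides x. Since x > 0, z ≤ x. By multiplying by a non-negative, z * i ≤ x * i.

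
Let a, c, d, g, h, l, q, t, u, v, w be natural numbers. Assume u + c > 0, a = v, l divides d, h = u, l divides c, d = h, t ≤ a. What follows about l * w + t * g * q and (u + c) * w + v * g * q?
l * w + t * g * q ≤ (u + c) * w + v * g * q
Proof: Since d = h and l divides d, l divides h. Since h = u, l divides u. Since l divides c, l divides u + c. u + c > 0, so l ≤ u + c. By multiplying by a non-negative, l * w ≤ (u + c) * w. a = v and t ≤ a, therefore t ≤ v. By multiplying by a non-negative, t * g ≤ v * g. By multiplying by a non-negative, t * g * q ≤ v * g * q. Since l * w ≤ (u + c) * w, l * w + t * g * q ≤ (u + c) * w + v * g * q.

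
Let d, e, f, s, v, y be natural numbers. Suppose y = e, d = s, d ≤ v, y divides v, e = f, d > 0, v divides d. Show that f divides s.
Since v divides d and d > 0, v ≤ d. d ≤ v, so v = d. Since d = s, v = s. Since y = e and e = f, y = f. Since y divides v, f divides v. Since v = s, f divides s.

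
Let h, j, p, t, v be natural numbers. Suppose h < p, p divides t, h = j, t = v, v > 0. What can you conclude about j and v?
j < v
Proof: h = j and h < p, thus j < p. t = v and p divides t, therefore p divides v. Since v > 0, p ≤ v. Because j < p, j < v.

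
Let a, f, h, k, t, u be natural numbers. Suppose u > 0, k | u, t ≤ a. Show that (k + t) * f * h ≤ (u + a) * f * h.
Since k | u and u > 0, k ≤ u. t ≤ a, so k + t ≤ u + a. Then (k + t) * f ≤ (u + a) * f. Then (k + t) * f * h ≤ (u + a) * f * h.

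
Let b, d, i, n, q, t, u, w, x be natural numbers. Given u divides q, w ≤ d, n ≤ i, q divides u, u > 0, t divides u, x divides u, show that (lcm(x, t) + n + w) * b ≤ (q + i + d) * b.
u divides q and q divides u, thus u = q. x divides u and t divides u, therefore lcm(x, t) divides u. u > 0, so lcm(x, t) ≤ u. From u = q, lcm(x, t) ≤ q. From n ≤ i and w ≤ d, n + w ≤ i + d. Since lcm(x, t) ≤ q, lcm(x, t) + n + w ≤ q + i + d. By multiplying by a non-negative, (lcm(x, t) + n + w) * b ≤ (q + i + d) * b.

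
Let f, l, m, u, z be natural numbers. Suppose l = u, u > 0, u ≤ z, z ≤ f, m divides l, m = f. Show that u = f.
u ≤ z and z ≤ f, thus u ≤ f. l = u and m divides l, hence m divides u. Since m = f, f divides u. u > 0, so f ≤ u. From u ≤ f, u = f.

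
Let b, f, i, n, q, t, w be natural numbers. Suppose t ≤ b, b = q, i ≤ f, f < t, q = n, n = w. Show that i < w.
Because q = n and n = w, q = w. Because b = q and t ≤ b, t ≤ q. f < t, so f < q. Since i ≤ f, i < q. Since q = w, i < w.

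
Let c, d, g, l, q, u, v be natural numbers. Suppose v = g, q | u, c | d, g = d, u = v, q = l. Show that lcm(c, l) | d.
v = g and g = d, thus v = d. q = l and q | u, therefore l | u. Since u = v, l | v. Since v = d, l | d. c | d, so lcm(c, l) | d.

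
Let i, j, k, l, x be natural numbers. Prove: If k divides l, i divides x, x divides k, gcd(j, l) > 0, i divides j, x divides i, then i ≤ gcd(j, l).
Because x divides i and i divides x, x = i. x divides k and k divides l, so x divides l. x = i, so i divides l. Since i divides j, i divides gcd(j, l). Since gcd(j, l) > 0, i ≤ gcd(j, l).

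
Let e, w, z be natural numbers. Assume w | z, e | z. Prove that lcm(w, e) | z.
w | z and e | z. Because lcm divides any common multiple, lcm(w, e) | z.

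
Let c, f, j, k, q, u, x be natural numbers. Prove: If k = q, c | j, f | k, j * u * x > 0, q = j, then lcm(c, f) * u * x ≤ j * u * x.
k = q and q = j, hence k = j. Since f | k, f | j. Because c | j, lcm(c, f) | j. Then lcm(c, f) * u | j * u. Then lcm(c, f) * u * x | j * u * x. Since j * u * x > 0, lcm(c, f) * u * x ≤ j * u * x.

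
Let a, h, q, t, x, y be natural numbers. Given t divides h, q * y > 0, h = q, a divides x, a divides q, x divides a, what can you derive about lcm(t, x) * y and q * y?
lcm(t, x) * y ≤ q * y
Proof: h = q and t divides h, hence t divides q. a divides x and x divides a, so a = x. a divides q, so x divides q. Since t divides q, lcm(t, x) divides q. Then lcm(t, x) * y divides q * y. Since q * y > 0, lcm(t, x) * y ≤ q * y.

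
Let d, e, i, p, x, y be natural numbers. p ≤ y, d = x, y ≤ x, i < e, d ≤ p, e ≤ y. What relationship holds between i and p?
i < p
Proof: d = x and d ≤ p, therefore x ≤ p. Since y ≤ x, y ≤ p. p ≤ y, so y = p. i < e and e ≤ y, therefore i < y. y = p, so i < p.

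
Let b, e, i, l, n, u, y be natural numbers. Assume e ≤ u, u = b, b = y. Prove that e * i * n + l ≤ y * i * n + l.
u = b and b = y, therefore u = y. Since e ≤ u, e ≤ y. Then e * i ≤ y * i. Then e * i * n ≤ y * i * n. Then e * i * n + l ≤ y * i * n + l.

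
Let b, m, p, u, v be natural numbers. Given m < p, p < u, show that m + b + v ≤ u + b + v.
m < p and p < u, therefore m < u. Then m + b < u + b. Then m + b + v < u + b + v. Then m + b + v ≤ u + b + v.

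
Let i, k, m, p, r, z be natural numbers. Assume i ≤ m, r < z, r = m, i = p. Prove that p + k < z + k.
i = p and i ≤ m, therefore p ≤ m. r = m and r < z, so m < z. From p ≤ m, p < z. Then p + k < z + k.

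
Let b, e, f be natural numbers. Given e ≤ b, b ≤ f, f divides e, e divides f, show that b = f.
e divides f and f divides e, so e = f. From e ≤ b, f ≤ b. Since b ≤ f, b = f.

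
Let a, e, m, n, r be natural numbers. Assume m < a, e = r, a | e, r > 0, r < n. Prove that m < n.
From e = r and a | e, a | r. r > 0, so a ≤ r. r < n, so a < n. m < a, so m < n.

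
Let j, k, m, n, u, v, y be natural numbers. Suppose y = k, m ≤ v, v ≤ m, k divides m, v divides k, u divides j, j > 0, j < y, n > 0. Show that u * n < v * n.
m ≤ v and v ≤ m, hence m = v. k divides m, so k divides v. Since v divides k, k = v. y = k, so y = v. u divides j and j > 0, so u ≤ j. j < y, so u < y. Since y = v, u < v. Since n > 0, by multiplying by a positive, u * n < v * n.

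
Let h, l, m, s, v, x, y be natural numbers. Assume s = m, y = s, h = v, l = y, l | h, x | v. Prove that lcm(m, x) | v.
l = y and y = s, hence l = s. l | h, so s | h. Since h = v, s | v. s = m, so m | v. Since x | v, lcm(m, x) | v.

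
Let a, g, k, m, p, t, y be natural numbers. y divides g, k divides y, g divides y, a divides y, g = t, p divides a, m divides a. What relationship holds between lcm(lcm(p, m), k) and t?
lcm(lcm(p, m), k) divides t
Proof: y divides g and g divides y, therefore y = g. Since g = t, y = t. p divides a and m divides a, hence lcm(p, m) divides a. a divides y, so lcm(p, m) divides y. Since k divides y, lcm(lcm(p, m), k) divides y. y = t, so lcm(lcm(p, m), k) divides t.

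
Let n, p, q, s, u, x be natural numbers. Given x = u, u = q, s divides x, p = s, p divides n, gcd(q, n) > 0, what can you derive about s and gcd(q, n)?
s ≤ gcd(q, n)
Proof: Since x = u and u = q, x = q. Since s divides x, s divides q. p = s and p divides n, therefore s divides n. s divides q, so s divides gcd(q, n). gcd(q, n) > 0, so s ≤ gcd(q, n).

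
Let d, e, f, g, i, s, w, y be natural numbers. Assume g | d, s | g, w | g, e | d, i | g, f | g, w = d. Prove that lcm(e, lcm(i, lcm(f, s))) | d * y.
w = d and w | g, thus d | g. Since g | d, g = d. f | g and s | g, hence lcm(f, s) | g. Since i | g, lcm(i, lcm(f, s)) | g. g = d, so lcm(i, lcm(f, s)) | d. e | d, so lcm(e, lcm(i, lcm(f, s))) | d. Then lcm(e, lcm(i, lcm(f, s))) | d * y.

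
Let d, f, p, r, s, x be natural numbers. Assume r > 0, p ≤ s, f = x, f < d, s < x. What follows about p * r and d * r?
p * r < d * r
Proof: f = x and f < d, therefore x < d. s < x, so s < d. p ≤ s, so p < d. Since r > 0, p * r < d * r.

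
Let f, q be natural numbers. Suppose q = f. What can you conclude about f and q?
f = q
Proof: q = f. By symmetry, f = q.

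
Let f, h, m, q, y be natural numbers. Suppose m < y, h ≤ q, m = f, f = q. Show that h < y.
Since m = f and m < y, f < y. From f = q, q < y. Since h ≤ q, h < y.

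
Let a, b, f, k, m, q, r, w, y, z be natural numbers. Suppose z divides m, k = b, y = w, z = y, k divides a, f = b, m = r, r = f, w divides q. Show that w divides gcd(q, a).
r = f and f = b, so r = b. m = r and z divides m, thus z divides r. z = y, so y divides r. y = w, so w divides r. r = b, so w divides b. Because k = b and k divides a, b divides a. Since w divides b, w divides a. From w divides q, w divides gcd(q, a).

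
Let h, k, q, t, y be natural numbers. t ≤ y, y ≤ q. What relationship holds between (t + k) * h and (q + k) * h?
(t + k) * h ≤ (q + k) * h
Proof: t ≤ y and y ≤ q, thus t ≤ q. Then t + k ≤ q + k. Then (t + k) * h ≤ (q + k) * h.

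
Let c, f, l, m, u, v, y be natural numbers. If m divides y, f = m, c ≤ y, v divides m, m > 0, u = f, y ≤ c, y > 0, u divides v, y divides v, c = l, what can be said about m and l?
m = l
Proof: m divides y and y > 0, hence m ≤ y. From u = f and u divides v, f divides v. f = m, so m divides v. Since v divides m, v = m. Because y divides v, y divides m. From m > 0, y ≤ m. Because m ≤ y, m = y. y ≤ c and c ≤ y, hence y = c. Since m = y, m = c. c = l, so m = l.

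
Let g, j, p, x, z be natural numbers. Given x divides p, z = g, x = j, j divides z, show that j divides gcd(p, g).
Since x = j and x divides p, j divides p. Since z = g and j divides z, j divides g. j divides p, so j divides gcd(p, g).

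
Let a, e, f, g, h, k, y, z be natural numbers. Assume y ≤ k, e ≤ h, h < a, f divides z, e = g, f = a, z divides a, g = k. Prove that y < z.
Since e = g and g = k, e = k. Because f = a and f divides z, a divides z. From z divides a, a = z. e ≤ h and h < a, so e < a. Since a = z, e < z. Since e = k, k < z. Since y ≤ k, y < z.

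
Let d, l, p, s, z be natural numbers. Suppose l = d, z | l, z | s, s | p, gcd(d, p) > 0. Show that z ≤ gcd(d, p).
l = d and z | l, hence z | d. Because z | s and s | p, z | p. Because z | d, z | gcd(d, p). Since gcd(d, p) > 0, z ≤ gcd(d, p).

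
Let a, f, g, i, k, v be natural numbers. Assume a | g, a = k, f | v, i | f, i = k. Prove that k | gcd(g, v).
a = k and a | g, so k | g. Since i | f and f | v, i | v. Since i = k, k | v. k | g, so k | gcd(g, v).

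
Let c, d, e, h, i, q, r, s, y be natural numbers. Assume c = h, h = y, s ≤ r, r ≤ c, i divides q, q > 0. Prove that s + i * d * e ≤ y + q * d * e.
From c = h and h = y, c = y. From s ≤ r and r ≤ c, s ≤ c. c = y, so s ≤ y. From i divides q and q > 0, i ≤ q. By multiplying by a non-negative, i * d ≤ q * d. By multiplying by a non-negative, i * d * e ≤ q * d * e. Since s ≤ y, s + i * d * e ≤ y + q * d * e.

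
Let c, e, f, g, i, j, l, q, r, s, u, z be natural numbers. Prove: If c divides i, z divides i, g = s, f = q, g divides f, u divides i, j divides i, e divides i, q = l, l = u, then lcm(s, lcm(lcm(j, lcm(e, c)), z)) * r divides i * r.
f = q and q = l, hence f = l. Since g divides f, g divides l. Since l = u, g divides u. Since g = s, s divides u. u divides i, so s divides i. e divides i and c divides i, so lcm(e, c) divides i. j divides i, so lcm(j, lcm(e, c)) divides i. z divides i, so lcm(lcm(j, lcm(e, c)), z) divides i. s divides i, so lcm(s, lcm(lcm(j, lcm(e, c)), z)) divides i. Then lcm(s, lcm(lcm(j, lcm(e, c)), z)) * r divides i * r.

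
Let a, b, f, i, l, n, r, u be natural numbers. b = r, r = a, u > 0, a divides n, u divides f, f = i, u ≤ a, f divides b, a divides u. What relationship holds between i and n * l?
i divides n * l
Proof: a divides u and u > 0, so a ≤ u. u ≤ a, so u = a. u divides f, so a divides f. b = r and f divides b, thus f divides r. Since r = a, f divides a. a divides f, so a = f. Since f = i, a = i. a divides n, so i divides n. Then i divides n * l.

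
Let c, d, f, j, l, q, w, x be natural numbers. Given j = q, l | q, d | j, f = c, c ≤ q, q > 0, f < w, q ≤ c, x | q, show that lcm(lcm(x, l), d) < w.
x | q and l | q, hence lcm(x, l) | q. j = q and d | j, so d | q. Since lcm(x, l) | q, lcm(lcm(x, l), d) | q. Since q > 0, lcm(lcm(x, l), d) ≤ q. Since c ≤ q and q ≤ c, c = q. f = c and f < w, hence c < w. c = q, so q < w. Since lcm(lcm(x, l), d) ≤ q, lcm(lcm(x, l), d) < w.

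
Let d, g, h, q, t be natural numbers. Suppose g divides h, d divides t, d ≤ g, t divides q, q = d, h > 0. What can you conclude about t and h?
t ≤ h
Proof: q = d and t divides q, so t divides d. From d divides t, d = t. g divides h and h > 0, hence g ≤ h. Since d ≤ g, d ≤ h. Since d = t, t ≤ h.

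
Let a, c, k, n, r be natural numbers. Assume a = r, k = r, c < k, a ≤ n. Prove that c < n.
From k = r and c < k, c < r. From a = r and a ≤ n, r ≤ n. c < r, so c < n.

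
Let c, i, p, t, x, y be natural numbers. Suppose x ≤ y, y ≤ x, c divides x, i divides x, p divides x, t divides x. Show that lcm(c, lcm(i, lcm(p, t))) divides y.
From x ≤ y and y ≤ x, x = y. p divides x and t divides x, hence lcm(p, t) divides x. Since i divides x, lcm(i, lcm(p, t)) divides x. c divides x, so lcm(c, lcm(i, lcm(p, t))) divides x. Since x = y, lcm(c, lcm(i, lcm(p, t))) divides y.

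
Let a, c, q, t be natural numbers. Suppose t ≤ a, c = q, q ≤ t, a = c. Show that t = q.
From a = c and c = q, a = q. t ≤ a, so t ≤ q. q ≤ t, so t = q.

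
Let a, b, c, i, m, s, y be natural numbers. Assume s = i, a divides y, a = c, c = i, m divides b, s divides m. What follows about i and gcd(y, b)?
i divides gcd(y, b)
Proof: a = c and a divides y, therefore c divides y. c = i, so i divides y. s divides m and m divides b, therefore s divides b. s = i, so i divides b. Since i divides y, i divides gcd(y, b).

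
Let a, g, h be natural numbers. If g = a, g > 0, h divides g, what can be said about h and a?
h ≤ a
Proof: Since h divides g and g > 0, h ≤ g. Because g = a, h ≤ a.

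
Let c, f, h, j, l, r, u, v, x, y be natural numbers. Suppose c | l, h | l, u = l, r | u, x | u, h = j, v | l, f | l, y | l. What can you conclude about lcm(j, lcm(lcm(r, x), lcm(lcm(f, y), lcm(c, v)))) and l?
lcm(j, lcm(lcm(r, x), lcm(lcm(f, y), lcm(c, v)))) | l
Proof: h = j and h | l, hence j | l. r | u and x | u, hence lcm(r, x) | u. u = l, so lcm(r, x) | l. Because f | l and y | l, lcm(f, y) | l. c | l and v | l, hence lcm(c, v) | l. From lcm(f, y) | l, lcm(lcm(f, y), lcm(c, v)) | l. lcm(r, x) | l, so lcm(lcm(r, x), lcm(lcm(f, y), lcm(c, v))) | l. Since j | l, lcm(j, lcm(lcm(r, x), lcm(lcm(f, y), lcm(c, v)))) | l.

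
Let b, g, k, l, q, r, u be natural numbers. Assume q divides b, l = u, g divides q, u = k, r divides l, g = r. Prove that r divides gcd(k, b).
Because l = u and r divides l, r divides u. u = k, so r divides k. Since g divides q and q divides b, g divides b. g = r, so r divides b. r divides k, so r divides gcd(k, b).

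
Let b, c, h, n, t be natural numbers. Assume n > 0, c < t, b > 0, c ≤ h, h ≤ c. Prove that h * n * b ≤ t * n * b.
c ≤ h and h ≤ c, therefore c = h. c < t, so h < t. Since n > 0, h * n < t * n. Since b > 0, h * n * b < t * n * b. Then h * n * b ≤ t * n * b.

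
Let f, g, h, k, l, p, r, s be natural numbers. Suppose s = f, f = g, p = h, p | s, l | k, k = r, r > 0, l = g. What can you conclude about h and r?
h ≤ r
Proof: s = f and f = g, therefore s = g. Since p | s, p | g. Since p = h, h | g. Because l = g and l | k, g | k. k = r, so g | r. Since h | g, h | r. Since r > 0, h ≤ r.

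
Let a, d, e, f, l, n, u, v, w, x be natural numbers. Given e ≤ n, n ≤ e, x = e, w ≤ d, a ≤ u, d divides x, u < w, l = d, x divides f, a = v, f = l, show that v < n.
f = l and l = d, so f = d. Since x divides f, x divides d. d divides x, so d = x. Since x = e, d = e. From e ≤ n and n ≤ e, e = n. d = e, so d = n. a = v and a ≤ u, therefore v ≤ u. u < w and w ≤ d, thus u < d. v ≤ u, so v < d. d = n, so v < n.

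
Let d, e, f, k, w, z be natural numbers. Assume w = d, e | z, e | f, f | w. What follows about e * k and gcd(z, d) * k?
e * k | gcd(z, d) * k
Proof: e | f and f | w, thus e | w. Since w = d, e | d. e | z, so e | gcd(z, d). Then e * k | gcd(z, d) * k.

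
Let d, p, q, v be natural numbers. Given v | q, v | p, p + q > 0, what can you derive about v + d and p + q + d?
v + d ≤ p + q + d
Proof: Since v | p and v | q, v | p + q. p + q > 0, so v ≤ p + q. Then v + d ≤ p + q + d.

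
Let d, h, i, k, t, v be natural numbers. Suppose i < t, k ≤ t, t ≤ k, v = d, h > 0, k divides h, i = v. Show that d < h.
i = v and i < t, therefore v < t. Since v = d, d < t. Because k ≤ t and t ≤ k, k = t. k divides h and h > 0, thus k ≤ h. Since k = t, t ≤ h. d < t, so d < h.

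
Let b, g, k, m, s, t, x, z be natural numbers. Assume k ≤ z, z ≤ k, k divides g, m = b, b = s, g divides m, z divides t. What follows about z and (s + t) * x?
z divides (s + t) * x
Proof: From k ≤ z and z ≤ k, k = z. Since m = b and b = s, m = s. k divides g and g divides m, so k divides m. Since m = s, k divides s. Since k = z, z divides s. Since z divides t, z divides s + t. Then z divides (s + t) * x.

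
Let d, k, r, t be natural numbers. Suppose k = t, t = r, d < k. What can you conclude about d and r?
d < r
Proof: k = t and t = r, hence k = r. Since d < k, d < r.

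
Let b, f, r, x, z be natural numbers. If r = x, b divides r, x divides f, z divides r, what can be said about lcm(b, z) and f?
lcm(b, z) divides f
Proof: Because b divides r and z divides r, lcm(b, z) divides r. From r = x, lcm(b, z) divides x. x divides f, so lcm(b, z) divides f.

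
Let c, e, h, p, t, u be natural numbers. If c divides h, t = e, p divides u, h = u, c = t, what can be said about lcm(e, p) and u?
lcm(e, p) divides u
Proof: c = t and t = e, so c = e. h = u and c divides h, therefore c divides u. Since c = e, e divides u. Since p divides u, lcm(e, p) divides u.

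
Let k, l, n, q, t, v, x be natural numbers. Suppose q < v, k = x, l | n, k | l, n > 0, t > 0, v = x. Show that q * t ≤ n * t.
v = x and q < v, so q < x. Because k | l and l | n, k | n. k = x, so x | n. n > 0, so x ≤ n. Because q < x, q < n. t > 0, so q * t < n * t. Then q * t ≤ n * t.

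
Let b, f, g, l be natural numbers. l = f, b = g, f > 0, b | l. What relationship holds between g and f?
g ≤ f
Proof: l = f and b | l, therefore b | f. Since f > 0, b ≤ f. From b = g, g ≤ f.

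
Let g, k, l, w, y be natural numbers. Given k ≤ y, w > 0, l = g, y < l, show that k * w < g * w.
From l = g and y < l, y < g. k ≤ y, so k < g. Since w > 0, k * w < g * w.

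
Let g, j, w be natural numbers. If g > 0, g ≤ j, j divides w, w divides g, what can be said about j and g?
j = g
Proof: j divides w and w divides g, hence j divides g. Since g > 0, j ≤ g. Since g ≤ j, j = g.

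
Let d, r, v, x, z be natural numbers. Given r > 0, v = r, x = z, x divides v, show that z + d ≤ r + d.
v = r and x divides v, thus x divides r. r > 0, so x ≤ r. x = z, so z ≤ r. Then z + d ≤ r + d.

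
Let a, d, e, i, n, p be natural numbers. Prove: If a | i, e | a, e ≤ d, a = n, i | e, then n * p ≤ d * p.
a | i and i | e, therefore a | e. Since e | a, e = a. a = n, so e = n. e ≤ d, so n ≤ d. Then n * p ≤ d * p.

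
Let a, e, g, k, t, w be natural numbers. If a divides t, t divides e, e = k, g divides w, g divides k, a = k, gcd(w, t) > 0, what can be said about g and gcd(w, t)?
g ≤ gcd(w, t)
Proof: a = k and a divides t, so k divides t. e = k and t divides e, thus t divides k. k divides t, so k = t. g divides k, so g divides t. g divides w, so g divides gcd(w, t). gcd(w, t) > 0, so g ≤ gcd(w, t).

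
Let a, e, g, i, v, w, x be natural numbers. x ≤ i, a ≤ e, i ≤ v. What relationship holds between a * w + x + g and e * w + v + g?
a * w + x + g ≤ e * w + v + g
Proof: a ≤ e. By multiplying by a non-negative, a * w ≤ e * w. Since x ≤ i and i ≤ v, x ≤ v. a * w ≤ e * w, so a * w + x ≤ e * w + v. Then a * w + x + g ≤ e * w + v + g.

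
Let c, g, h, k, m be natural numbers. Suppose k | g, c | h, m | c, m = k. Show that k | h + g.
From m = k and m | c, k | c. From c | h, k | h. k | g, so k | h + g.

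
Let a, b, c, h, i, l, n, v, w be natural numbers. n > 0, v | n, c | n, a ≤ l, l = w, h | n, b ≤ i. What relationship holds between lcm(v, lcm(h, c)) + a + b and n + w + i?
lcm(v, lcm(h, c)) + a + b ≤ n + w + i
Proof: h | n and c | n, therefore lcm(h, c) | n. Since v | n, lcm(v, lcm(h, c)) | n. Since n > 0, lcm(v, lcm(h, c)) ≤ n. l = w and a ≤ l, hence a ≤ w. lcm(v, lcm(h, c)) ≤ n, so lcm(v, lcm(h, c)) + a ≤ n + w. Since b ≤ i, lcm(v, lcm(h, c)) + a + b ≤ n + w + i.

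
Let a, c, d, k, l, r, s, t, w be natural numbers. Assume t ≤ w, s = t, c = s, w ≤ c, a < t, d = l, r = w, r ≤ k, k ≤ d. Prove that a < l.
From c = s and w ≤ c, w ≤ s. Because s = t, w ≤ t. t ≤ w, so t = w. Since a < t, a < w. r ≤ k and k ≤ d, thus r ≤ d. r = w, so w ≤ d. d = l, so w ≤ l. a < w, so a < l.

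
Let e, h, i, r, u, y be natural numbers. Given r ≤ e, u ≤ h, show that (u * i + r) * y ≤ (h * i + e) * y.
Since u ≤ h, u * i ≤ h * i. r ≤ e, so u * i + r ≤ h * i + e. Then (u * i + r) * y ≤ (h * i + e) * y.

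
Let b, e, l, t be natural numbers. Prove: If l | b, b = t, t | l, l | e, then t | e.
Because b = t and l | b, l | t. Since t | l, l = t. Since l | e, t | e.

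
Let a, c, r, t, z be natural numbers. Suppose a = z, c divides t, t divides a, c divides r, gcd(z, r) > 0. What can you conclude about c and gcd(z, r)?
c ≤ gcd(z, r)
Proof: c divides t and t divides a, therefore c divides a. Since a = z, c divides z. c divides r, so c divides gcd(z, r). gcd(z, r) > 0, so c ≤ gcd(z, r).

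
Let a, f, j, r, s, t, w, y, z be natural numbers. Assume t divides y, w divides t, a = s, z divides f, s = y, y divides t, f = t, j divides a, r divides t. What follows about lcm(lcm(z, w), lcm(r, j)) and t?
lcm(lcm(z, w), lcm(r, j)) divides t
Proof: Because f = t and z divides f, z divides t. Since w divides t, lcm(z, w) divides t. Because a = s and s = y, a = y. y divides t and t divides y, thus y = t. a = y, so a = t. Since j divides a, j divides t. r divides t, so lcm(r, j) divides t. lcm(z, w) divides t, so lcm(lcm(z, w), lcm(r, j)) divides t.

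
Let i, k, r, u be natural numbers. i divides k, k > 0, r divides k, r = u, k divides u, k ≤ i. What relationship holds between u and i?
u = i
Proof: Because i divides k and k > 0, i ≤ k. Since k ≤ i, i = k. From r = u and r divides k, u divides k. Since k divides u, k = u. Since i = k, i = u. Then u = i.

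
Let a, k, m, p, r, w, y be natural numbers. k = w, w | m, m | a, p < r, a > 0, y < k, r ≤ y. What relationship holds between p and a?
p < a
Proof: Since r ≤ y and y < k, r < k. From p < r, p < k. k = w, so p < w. w | m and m | a, so w | a. a > 0, so w ≤ a. p < w, so p < a.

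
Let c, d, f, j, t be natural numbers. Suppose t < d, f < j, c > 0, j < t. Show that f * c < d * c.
From j < t and t < d, j < d. From f < j, f < d. c > 0, so f * c < d * c.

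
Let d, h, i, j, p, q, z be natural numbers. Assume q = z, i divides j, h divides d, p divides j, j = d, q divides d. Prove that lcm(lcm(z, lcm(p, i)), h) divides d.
Because q = z and q divides d, z divides d. Since p divides j and i divides j, lcm(p, i) divides j. Since j = d, lcm(p, i) divides d. Since z divides d, lcm(z, lcm(p, i)) divides d. h divides d, so lcm(lcm(z, lcm(p, i)), h) divides d.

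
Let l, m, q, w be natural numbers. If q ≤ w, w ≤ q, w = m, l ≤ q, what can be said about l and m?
l ≤ m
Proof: q ≤ w and w ≤ q, therefore q = w. Since w = m, q = m. Because l ≤ q, l ≤ m.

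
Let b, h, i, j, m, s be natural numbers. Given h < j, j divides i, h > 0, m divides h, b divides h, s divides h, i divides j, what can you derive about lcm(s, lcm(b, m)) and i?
lcm(s, lcm(b, m)) < i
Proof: b divides h and m divides h, so lcm(b, m) divides h. s divides h, so lcm(s, lcm(b, m)) divides h. h > 0, so lcm(s, lcm(b, m)) ≤ h. Since j divides i and i divides j, j = i. Since h < j, h < i. Since lcm(s, lcm(b, m)) ≤ h, lcm(s, lcm(b, m)) < i.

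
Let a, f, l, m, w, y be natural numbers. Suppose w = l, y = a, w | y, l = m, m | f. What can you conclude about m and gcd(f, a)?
m | gcd(f, a)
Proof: w = l and l = m, so w = m. From y = a and w | y, w | a. Since w = m, m | a. m | f, so m | gcd(f, a).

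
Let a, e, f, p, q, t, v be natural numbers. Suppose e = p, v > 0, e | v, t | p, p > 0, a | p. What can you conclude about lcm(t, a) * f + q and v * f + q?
lcm(t, a) * f + q ≤ v * f + q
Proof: t | p and a | p, so lcm(t, a) | p. p > 0, so lcm(t, a) ≤ p. e = p and e | v, hence p | v. v > 0, so p ≤ v. Since lcm(t, a) ≤ p, lcm(t, a) ≤ v. Then lcm(t, a) * f ≤ v * f. Then lcm(t, a) * f + q ≤ v * f + q.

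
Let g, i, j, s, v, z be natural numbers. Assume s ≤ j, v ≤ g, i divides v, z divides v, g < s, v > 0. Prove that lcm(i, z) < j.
Since i divides v and z divides v, lcm(i, z) divides v. Since v > 0, lcm(i, z) ≤ v. v ≤ g, so lcm(i, z) ≤ g. Since g < s, lcm(i, z) < s. s ≤ j, so lcm(i, z) < j.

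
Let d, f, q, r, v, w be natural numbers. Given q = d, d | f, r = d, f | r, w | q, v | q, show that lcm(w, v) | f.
r = d and f | r, so f | d. Since d | f, d = f. q = d, so q = f. From w | q and v | q, lcm(w, v) | q. q = f, so lcm(w, v) | f.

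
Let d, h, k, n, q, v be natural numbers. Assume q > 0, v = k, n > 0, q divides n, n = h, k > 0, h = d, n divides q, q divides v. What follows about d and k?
d ≤ k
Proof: n = h and h = d, thus n = d. q divides n and n > 0, so q ≤ n. Since n divides q and q > 0, n ≤ q. q ≤ n, so q = n. Since v = k and q divides v, q divides k. q = n, so n divides k. k > 0, so n ≤ k. n = d, so d ≤ k.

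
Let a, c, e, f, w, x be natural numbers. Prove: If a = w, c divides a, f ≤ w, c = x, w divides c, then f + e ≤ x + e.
a = w and c divides a, thus c divides w. w divides c, so w = c. Since c = x, w = x. f ≤ w, so f ≤ x. Then f + e ≤ x + e.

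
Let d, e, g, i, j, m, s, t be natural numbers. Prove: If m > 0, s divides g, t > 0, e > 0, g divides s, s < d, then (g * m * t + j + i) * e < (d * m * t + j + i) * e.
s divides g and g divides s, hence s = g. s < d, so g < d. From m > 0, by multiplying by a positive, g * m < d * m. Since t > 0, by multiplying by a positive, g * m * t < d * m * t. Then g * m * t + j < d * m * t + j. Then g * m * t + j + i < d * m * t + j + i. From e > 0, by multiplying by a positive, (g * m * t + j + i) * e < (d * m * t + j + i) * e.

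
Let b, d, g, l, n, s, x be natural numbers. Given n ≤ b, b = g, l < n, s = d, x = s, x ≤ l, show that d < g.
Since x = s and s = d, x = d. x ≤ l and l < n, hence x < n. b = g and n ≤ b, thus n ≤ g. Since x < n, x < g. x = d, so d < g.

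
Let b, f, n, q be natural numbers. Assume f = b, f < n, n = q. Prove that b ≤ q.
Since n = q and f < n, f < q. f = b, so b < q. Then b ≤ q.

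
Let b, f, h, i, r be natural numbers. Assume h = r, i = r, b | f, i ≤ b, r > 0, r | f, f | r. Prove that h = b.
i = r and i ≤ b, thus r ≤ b. Because f | r and r | f, f = r. Since b | f, b | r. r > 0, so b ≤ r. r ≤ b, so r = b. Since h = r, h = b.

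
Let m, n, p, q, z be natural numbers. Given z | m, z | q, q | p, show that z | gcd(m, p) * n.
Since z | q and q | p, z | p. Since z | m, z | gcd(m, p). Then z | gcd(m, p) * n.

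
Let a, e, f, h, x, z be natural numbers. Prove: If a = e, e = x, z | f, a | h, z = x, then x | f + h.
From z = x and z | f, x | f. From a = e and e = x, a = x. a | h, so x | h. x | f, so x | f + h.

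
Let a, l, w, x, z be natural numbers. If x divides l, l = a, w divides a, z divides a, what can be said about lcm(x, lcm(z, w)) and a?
lcm(x, lcm(z, w)) divides a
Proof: l = a and x divides l, thus x divides a. z divides a and w divides a, therefore lcm(z, w) divides a. Since x divides a, lcm(x, lcm(z, w)) divides a.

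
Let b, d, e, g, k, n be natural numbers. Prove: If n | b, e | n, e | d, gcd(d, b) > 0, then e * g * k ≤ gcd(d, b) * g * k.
e | n and n | b, hence e | b. Since e | d, e | gcd(d, b). gcd(d, b) > 0, so e ≤ gcd(d, b). Then e * g ≤ gcd(d, b) * g. Then e * g * k ≤ gcd(d, b) * g * k.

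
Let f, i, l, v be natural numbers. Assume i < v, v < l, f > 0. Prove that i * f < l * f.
Because i < v and v < l, i < l. Combined with f > 0, by multiplying by a positive, i * f < l * f.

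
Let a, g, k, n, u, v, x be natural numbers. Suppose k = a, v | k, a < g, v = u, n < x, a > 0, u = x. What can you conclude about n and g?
n < g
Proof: v = u and v | k, thus u | k. Since k = a, u | a. u = x, so x | a. a > 0, so x ≤ a. Since n < x, n < a. From a < g, n < g.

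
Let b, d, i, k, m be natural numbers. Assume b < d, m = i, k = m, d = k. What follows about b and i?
b < i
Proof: d = k and k = m, thus d = m. Since m = i, d = i. b < d, so b < i.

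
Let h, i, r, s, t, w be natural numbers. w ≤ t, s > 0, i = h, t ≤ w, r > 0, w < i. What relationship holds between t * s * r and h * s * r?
t * s * r < h * s * r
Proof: w ≤ t and t ≤ w, therefore w = t. i = h and w < i, thus w < h. w = t, so t < h. Since s > 0, t * s < h * s. r > 0, so t * s * r < h * s * r.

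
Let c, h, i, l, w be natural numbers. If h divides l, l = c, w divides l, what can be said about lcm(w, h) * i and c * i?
lcm(w, h) * i divides c * i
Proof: From w divides l and h divides l, lcm(w, h) divides l. l = c, so lcm(w, h) divides c. Then lcm(w, h) * i divides c * i.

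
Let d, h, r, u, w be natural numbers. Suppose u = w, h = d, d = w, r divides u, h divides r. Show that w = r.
h = d and d = w, therefore h = w. h divides r, so w divides r. From u = w and r divides u, r divides w. w divides r, so w = r.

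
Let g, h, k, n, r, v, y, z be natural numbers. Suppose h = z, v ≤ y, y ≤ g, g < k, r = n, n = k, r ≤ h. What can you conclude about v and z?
v < z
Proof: v ≤ y and y ≤ g, so v ≤ g. g < k, so v < k. r = n and n = k, thus r = k. Since r ≤ h, k ≤ h. v < k, so v < h. h = z, so v < z.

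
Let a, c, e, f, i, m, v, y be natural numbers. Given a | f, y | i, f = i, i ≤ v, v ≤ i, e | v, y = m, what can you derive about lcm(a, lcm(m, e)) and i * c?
lcm(a, lcm(m, e)) | i * c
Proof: From f = i and a | f, a | i. From y = m and y | i, m | i. v ≤ i and i ≤ v, hence v = i. Because e | v, e | i. Since m | i, lcm(m, e) | i. a | i, so lcm(a, lcm(m, e)) | i. Then lcm(a, lcm(m, e)) | i * c.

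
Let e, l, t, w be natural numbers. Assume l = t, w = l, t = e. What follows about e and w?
e = w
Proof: w = l and l = t, so w = t. t = e, so w = e. Then e = w.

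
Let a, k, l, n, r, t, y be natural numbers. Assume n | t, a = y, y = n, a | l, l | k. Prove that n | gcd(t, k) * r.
Because a = y and y = n, a = n. From a | l and l | k, a | k. a = n, so n | k. Since n | t, n | gcd(t, k). Then n | gcd(t, k) * r.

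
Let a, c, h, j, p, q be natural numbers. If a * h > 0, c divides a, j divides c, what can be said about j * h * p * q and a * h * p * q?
j * h * p * q ≤ a * h * p * q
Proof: j divides c and c divides a, so j divides a. Then j * h divides a * h. a * h > 0, so j * h ≤ a * h. By multiplying by a non-negative, j * h * p ≤ a * h * p. By multiplying by a non-negative, j * h * p * q ≤ a * h * p * q.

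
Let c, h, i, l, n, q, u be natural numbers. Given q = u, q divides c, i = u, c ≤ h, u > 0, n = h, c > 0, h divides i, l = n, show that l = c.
l = n and n = h, so l = h. i = u and h divides i, thus h divides u. From u > 0, h ≤ u. q = u and q divides c, thus u divides c. Since c > 0, u ≤ c. h ≤ u, so h ≤ c. Since c ≤ h, h = c. Since l = h, l = c.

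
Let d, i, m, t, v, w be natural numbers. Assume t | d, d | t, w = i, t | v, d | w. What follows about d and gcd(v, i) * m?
d | gcd(v, i) * m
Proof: t | d and d | t, so t = d. t | v, so d | v. w = i and d | w, thus d | i. d | v, so d | gcd(v, i). Then d | gcd(v, i) * m.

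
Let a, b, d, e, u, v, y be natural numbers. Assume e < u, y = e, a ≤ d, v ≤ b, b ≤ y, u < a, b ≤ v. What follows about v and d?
v < d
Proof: b ≤ v and v ≤ b, hence b = v. y = e and b ≤ y, thus b ≤ e. Since b = v, v ≤ e. u < a and a ≤ d, thus u < d. Since e < u, e < d. v ≤ e, so v < d.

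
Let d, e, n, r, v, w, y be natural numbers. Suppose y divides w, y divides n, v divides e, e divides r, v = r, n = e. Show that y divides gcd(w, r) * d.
From v = r and v divides e, r divides e. e divides r, so e = r. Because n = e, n = r. Since y divides n, y divides r. Because y divides w, y divides gcd(w, r). Then y divides gcd(w, r) * d.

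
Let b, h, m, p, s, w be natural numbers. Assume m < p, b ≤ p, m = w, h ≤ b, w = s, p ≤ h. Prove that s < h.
Because m = w and w = s, m = s. h ≤ b and b ≤ p, hence h ≤ p. Since p ≤ h, p = h. Since m < p, m < h. m = s, so s < h.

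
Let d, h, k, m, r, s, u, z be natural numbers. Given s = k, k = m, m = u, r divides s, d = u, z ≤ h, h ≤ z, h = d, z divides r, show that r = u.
s = k and k = m, therefore s = m. Since m = u, s = u. r divides s, so r divides u. Because z ≤ h and h ≤ z, z = h. Since h = d, z = d. z divides r, so d divides r. Since d = u, u divides r. r divides u, so r = u.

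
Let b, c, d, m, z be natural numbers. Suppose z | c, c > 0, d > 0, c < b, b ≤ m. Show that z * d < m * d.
z | c and c > 0, thus z ≤ c. c < b and b ≤ m, hence c < m. Since z ≤ c, z < m. Since d > 0, z * d < m * d.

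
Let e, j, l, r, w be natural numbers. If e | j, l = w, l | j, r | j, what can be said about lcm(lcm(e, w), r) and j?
lcm(lcm(e, w), r) | j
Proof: From l = w and l | j, w | j. e | j, so lcm(e, w) | j. r | j, so lcm(lcm(e, w), r) | j.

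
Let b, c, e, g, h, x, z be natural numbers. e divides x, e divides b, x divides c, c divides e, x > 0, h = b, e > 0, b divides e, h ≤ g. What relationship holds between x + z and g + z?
x + z ≤ g + z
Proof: b divides e and e divides b, thus b = e. h = b, so h = e. From e divides x and x > 0, e ≤ x. Because x divides c and c divides e, x divides e. Since e > 0, x ≤ e. e ≤ x, so e = x. h = e, so h = x. h ≤ g, so x ≤ g. Then x + z ≤ g + z.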